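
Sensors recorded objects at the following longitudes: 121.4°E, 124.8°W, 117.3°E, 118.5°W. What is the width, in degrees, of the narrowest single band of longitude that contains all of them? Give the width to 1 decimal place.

Sort the longitudes: -124.8°, -118.5°, +117.3°, +121.4°.
Eastward gaps between consecutive values (wrapping around): 6.3°, 235.8°, 4.1°, 113.8°.
Largest gap = 235.8° ⇒ minimal covering band is its complement: 360° − 235.8° = 124.2°.
Band runs from +117.3° eastward to -118.5°, crossing the antimeridian.

124.2°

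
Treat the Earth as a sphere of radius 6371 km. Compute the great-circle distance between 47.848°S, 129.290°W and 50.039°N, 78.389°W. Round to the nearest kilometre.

Δλ = -78.389 − -129.290 = 50.901°.
Δφ = 50.039 − -47.848 = 97.887°.
a = sin²(Δφ/2) + cos φ₁ · cos φ₂ · sin²(Δλ/2) = 0.648207.
c = 2·atan2(√a, √(1−a)) = 1.87173 rad → d = 6371·c ≈ 11924.80 km.

11925 km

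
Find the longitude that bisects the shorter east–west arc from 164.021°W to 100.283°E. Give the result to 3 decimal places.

148.131°E

Signed shortest Δλ from -164.021° to +100.283° is -95.696°.
Midpoint longitude = -164.021° + (-95.696°)/2 = -164.021° − 47.848° = -211.869°.
Normalise into (−180°, 180°]: +148.131°.
(The naïve average (-164.021 + +100.283)/2 = -31.869° is on the wrong side of the globe.)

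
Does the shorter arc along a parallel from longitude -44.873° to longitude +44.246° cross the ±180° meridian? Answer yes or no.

No

Signed shortest Δλ = ((44.246 − -44.873 + 180) mod 360) − 180 = 89.119°.
Going east by 89.119° from -44.873° reaches +44.246° without touching 180°.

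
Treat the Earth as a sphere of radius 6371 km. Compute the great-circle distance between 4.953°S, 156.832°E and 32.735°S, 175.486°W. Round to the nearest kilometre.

4217 km

Δλ = -175.486 − 156.832 = -332.318°; wrapped into (−180°, 180°]: 27.682°.
Δφ = -32.735 − -4.953 = -27.782°.
a = sin²(Δφ/2) + cos φ₁ · cos φ₂ · sin²(Δλ/2) = 0.105597.
c = 2·atan2(√a, √(1−a)) = 0.66193 rad → d = 6371·c ≈ 4217.18 km.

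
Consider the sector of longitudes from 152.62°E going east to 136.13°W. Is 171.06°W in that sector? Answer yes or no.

Yes

Band width going east from +152.62° to -136.13°: ((-136.13 − 152.62) mod 360) = 71.25°.
Offset of -171.06° east of the west edge: ((-171.06 − 152.62) mod 360) = 36.32°.
36.32° ≤ 71.25° ⇒ inside.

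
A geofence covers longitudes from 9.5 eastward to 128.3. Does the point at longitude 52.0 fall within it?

Band width going east from +9.5° to +128.3°: ((128.3 − 9.5) mod 360) = 118.8°.
Offset of +52.0° east of the west edge: ((52.0 − 9.5) mod 360) = 42.5°.
42.5° ≤ 118.8° ⇒ inside.

Yes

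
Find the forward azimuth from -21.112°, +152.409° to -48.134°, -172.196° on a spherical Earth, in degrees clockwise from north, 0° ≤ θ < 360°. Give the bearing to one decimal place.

Δλ = -172.196 − 152.409 = -324.605°; wrapped into (−180°, 180°]: 35.395°.
θ = atan2( sin Δλ · cos φ₂ , cos φ₁ · sin φ₂ − sin φ₁ · cos φ₂ · cos Δλ )
  = atan2(0.38656, -0.49876) = 142.223° → normalised to [0°, 360°): 142.223°.

142.2°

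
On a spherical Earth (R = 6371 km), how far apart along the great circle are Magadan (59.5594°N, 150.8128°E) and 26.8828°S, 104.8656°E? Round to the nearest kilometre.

10490 km

Δλ = 104.8656 − 150.8128 = -45.9472°.
Δφ = -26.8828 − 59.5594 = -86.4422°.
a = sin²(Δφ/2) + cos φ₁ · cos φ₂ · sin²(Δλ/2) = 0.537814.
c = 2·atan2(√a, √(1−a)) = 1.64650 rad → d = 6371·c ≈ 10489.82 km.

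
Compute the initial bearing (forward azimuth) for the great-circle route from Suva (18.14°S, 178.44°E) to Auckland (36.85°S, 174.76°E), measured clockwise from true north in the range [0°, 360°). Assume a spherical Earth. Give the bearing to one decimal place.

Δλ = 174.76 − 178.44 = -3.68°.
θ = atan2( sin Δλ · cos φ₂ , cos φ₁ · sin φ₂ − sin φ₁ · cos φ₂ · cos Δλ )
  = atan2(-0.05136, -0.32129) = -170.918° → normalised to [0°, 360°): 189.082°.

189.1°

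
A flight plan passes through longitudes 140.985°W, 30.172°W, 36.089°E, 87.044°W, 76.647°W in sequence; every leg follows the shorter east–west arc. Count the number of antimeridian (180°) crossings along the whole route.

0

Leg 1: -140.985° → -30.172°, shortest Δλ = 110.813° (east) — does not cross 180°.
Leg 2: -30.172° → +36.089°, shortest Δλ = 66.261° (east) — does not cross 180°.
Leg 3: +36.089° → -87.044°, shortest Δλ = -123.133° (west) — does not cross 180°.
Leg 4: -87.044° → -76.647°, shortest Δλ = 10.397° (east) — does not cross 180°.
Total crossings: 0.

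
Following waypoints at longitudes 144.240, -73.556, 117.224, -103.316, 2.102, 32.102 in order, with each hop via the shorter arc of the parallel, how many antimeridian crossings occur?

Leg 1: +144.240° → -73.556°, shortest Δλ = 142.204° (east) — crosses 180°.
Leg 2: -73.556° → +117.224°, shortest Δλ = -169.22° (west) — crosses 180°.
Leg 3: +117.224° → -103.316°, shortest Δλ = 139.46° (east) — crosses 180°.
Leg 4: -103.316° → +2.102°, shortest Δλ = 105.418° (east) — does not cross 180°.
Leg 5: +2.102° → +32.102°, shortest Δλ = 30.0° (east) — does not cross 180°.
Total crossings: 3.

3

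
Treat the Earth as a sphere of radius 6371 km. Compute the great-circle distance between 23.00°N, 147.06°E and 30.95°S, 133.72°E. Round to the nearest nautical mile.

Δλ = 133.72 − 147.06 = -13.34°.
Δφ = -30.95 − 23.00 = -53.95°.
a = sin²(Δφ/2) + cos φ₁ · cos φ₂ · sin²(Δλ/2) = 0.216405.
c = 2·atan2(√a, √(1−a)) = 0.96771 rad → d = 6371·c ≈ 6165.25 km ≈ 3328.97 nmi.

3329 nmi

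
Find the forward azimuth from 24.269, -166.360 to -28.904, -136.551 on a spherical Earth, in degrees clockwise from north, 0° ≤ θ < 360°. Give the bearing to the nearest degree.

Δλ = -136.551 − -166.360 = 29.809°.
θ = atan2( sin Δλ · cos φ₂ , cos φ₁ · sin φ₂ − sin φ₁ · cos φ₂ · cos Δλ )
  = atan2(0.43519, -0.75284) = 149.970° → normalised to [0°, 360°): 149.970°.

150°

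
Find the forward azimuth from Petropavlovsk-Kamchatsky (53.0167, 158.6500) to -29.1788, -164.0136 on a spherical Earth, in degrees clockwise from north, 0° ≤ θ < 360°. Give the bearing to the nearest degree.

Δλ = -164.0136 − 158.6500 = -322.6636°; wrapped into (−180°, 180°]: 37.3364°.
θ = atan2( sin Δλ · cos φ₂ , cos φ₁ · sin φ₂ − sin φ₁ · cos φ₂ · cos Δλ )
  = atan2(0.52953, -0.84782) = 148.012° → normalised to [0°, 360°): 148.012°.

148°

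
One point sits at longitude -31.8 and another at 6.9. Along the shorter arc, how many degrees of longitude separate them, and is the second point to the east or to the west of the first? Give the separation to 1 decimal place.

Raw difference: 6.9 − -31.8 = 38.7°.
Normalise into (−180°, 180°]: 38.7° stays 38.7°.
Positive ⇒ the second point lies to the east; separation 38.7°.

38.7° east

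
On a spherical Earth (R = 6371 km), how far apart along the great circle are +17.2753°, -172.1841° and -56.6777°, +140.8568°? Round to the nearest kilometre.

9306 km

Δλ = 140.8568 − -172.1841 = 313.0409°; wrapped into (−180°, 180°]: -46.9591°.
Δφ = -56.6777 − 17.2753 = -73.9530°.
a = sin²(Δφ/2) + cos φ₁ · cos φ₂ · sin²(Δλ/2) = 0.445057.
c = 2·atan2(√a, √(1−a)) = 1.46069 rad → d = 6371·c ≈ 9306.04 km.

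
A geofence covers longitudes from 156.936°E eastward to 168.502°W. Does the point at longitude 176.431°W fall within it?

Band width going east from +156.936° to -168.502°: ((-168.502 − 156.936) mod 360) = 34.562°.
Offset of -176.431° east of the west edge: ((-176.431 − 156.936) mod 360) = 26.633°.
26.633° ≤ 34.562° ⇒ inside.

Yes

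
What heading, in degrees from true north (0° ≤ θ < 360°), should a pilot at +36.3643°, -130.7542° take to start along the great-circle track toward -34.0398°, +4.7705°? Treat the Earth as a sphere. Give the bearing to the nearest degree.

Δλ = 4.7705 − -130.7542 = 135.5247°.
θ = atan2( sin Δλ · cos φ₂ , cos φ₁ · sin φ₂ − sin φ₁ · cos φ₂ · cos Δλ )
  = atan2(0.58055, -0.10018) = 99.790° → normalised to [0°, 360°): 99.790°.

100°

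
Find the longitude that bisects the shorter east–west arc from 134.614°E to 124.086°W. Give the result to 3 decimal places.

Signed shortest Δλ from +134.614° to -124.086° is +101.300°.
Midpoint longitude = +134.614° + (+101.300°)/2 = +134.614° + 50.650° = +185.264°.
Normalise into (−180°, 180°]: -174.736°.
(The naïve average (+134.614 + -124.086)/2 = 5.264° is on the wrong side of the globe.)

174.736°W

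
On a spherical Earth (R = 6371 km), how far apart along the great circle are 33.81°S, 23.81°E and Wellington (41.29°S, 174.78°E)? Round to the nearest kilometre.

11152 km

Δλ = 174.78 − 23.81 = 150.97°.
Δφ = -41.29 − -33.81 = -7.48°.
a = sin²(Δφ/2) + cos φ₁ · cos φ₂ · sin²(Δλ/2) = 0.589349.
c = 2·atan2(√a, √(1−a)) = 1.75046 rad → d = 6371·c ≈ 11152.18 km.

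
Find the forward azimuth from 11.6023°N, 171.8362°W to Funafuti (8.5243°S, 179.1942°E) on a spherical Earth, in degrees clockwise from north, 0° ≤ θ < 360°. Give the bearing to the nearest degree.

Δλ = 179.1942 − -171.8362 = 351.0304°; wrapped into (−180°, 180°]: -8.9696°.
θ = atan2( sin Δλ · cos φ₂ , cos φ₁ · sin φ₂ − sin φ₁ · cos φ₂ · cos Δλ )
  = atan2(-0.15419, -0.34166) = -155.711° → normalised to [0°, 360°): 204.289°.

204°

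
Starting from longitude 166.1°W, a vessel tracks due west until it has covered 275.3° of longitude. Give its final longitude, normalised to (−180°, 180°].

81.4°W

Start at -166.1°; shift −275.3° → -441.4°.
-441.4° lies outside (−180°, 180°]; add 360° → -81.4°.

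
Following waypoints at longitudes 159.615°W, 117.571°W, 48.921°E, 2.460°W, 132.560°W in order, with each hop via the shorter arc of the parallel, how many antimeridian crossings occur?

Leg 1: -159.615° → -117.571°, shortest Δλ = 42.044° (east) — does not cross 180°.
Leg 2: -117.571° → +48.921°, shortest Δλ = 166.492° (east) — does not cross 180°.
Leg 3: +48.921° → -2.460°, shortest Δλ = -51.381° (west) — does not cross 180°.
Leg 4: -2.460° → -132.560°, shortest Δλ = -130.1° (west) — does not cross 180°.
Total crossings: 0.

0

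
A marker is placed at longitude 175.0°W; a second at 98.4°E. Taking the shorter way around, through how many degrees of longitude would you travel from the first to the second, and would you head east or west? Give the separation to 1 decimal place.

86.6° west

Raw difference: 98.4 − -175.0 = 273.4°.
Normalise into (−180°, 180°]: 273.4° − 360° = -86.6°.
Negative ⇒ the second point lies to the west; separation 86.6°.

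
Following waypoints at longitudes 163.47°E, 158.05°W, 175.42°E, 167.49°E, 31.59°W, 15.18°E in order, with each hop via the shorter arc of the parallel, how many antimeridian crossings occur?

3

Leg 1: +163.47° → -158.05°, shortest Δλ = 38.48° (east) — crosses 180°.
Leg 2: -158.05° → +175.42°, shortest Δλ = -26.53° (west) — crosses 180°.
Leg 3: +175.42° → +167.49°, shortest Δλ = -7.93° (west) — does not cross 180°.
Leg 4: +167.49° → -31.59°, shortest Δλ = 160.92° (east) — crosses 180°.
Leg 5: -31.59° → +15.18°, shortest Δλ = 46.77° (east) — does not cross 180°.
Total crossings: 3.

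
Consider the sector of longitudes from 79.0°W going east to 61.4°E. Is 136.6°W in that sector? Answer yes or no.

No

Band width going east from -79.0° to +61.4°: ((61.4 − -79.0) mod 360) = 140.4°.
Offset of -136.6° east of the west edge: ((-136.6 − -79.0) mod 360) = 302.4°.
302.4° > 140.4° ⇒ outside.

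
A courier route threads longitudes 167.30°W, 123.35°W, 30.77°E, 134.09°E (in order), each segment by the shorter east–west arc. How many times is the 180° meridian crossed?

0

Leg 1: -167.30° → -123.35°, shortest Δλ = 43.95° (east) — does not cross 180°.
Leg 2: -123.35° → +30.77°, shortest Δλ = 154.12° (east) — does not cross 180°.
Leg 3: +30.77° → +134.09°, shortest Δλ = 103.32° (east) — does not cross 180°.
Total crossings: 0.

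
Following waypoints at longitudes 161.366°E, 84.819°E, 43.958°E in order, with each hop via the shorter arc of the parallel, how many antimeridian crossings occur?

Leg 1: +161.366° → +84.819°, shortest Δλ = -76.547° (west) — does not cross 180°.
Leg 2: +84.819° → +43.958°, shortest Δλ = -40.861° (west) — does not cross 180°.
Total crossings: 0.

0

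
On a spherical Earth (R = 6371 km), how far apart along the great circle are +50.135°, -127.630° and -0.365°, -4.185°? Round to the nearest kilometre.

Δλ = -4.185 − -127.630 = 123.445°.
Δφ = -0.365 − 50.135 = -50.500°.
a = sin²(Δφ/2) + cos φ₁ · cos φ₂ · sin²(Δλ/2) = 0.679075.
c = 2·atan2(√a, √(1−a)) = 1.93708 rad → d = 6371·c ≈ 12341.15 km.

12341 km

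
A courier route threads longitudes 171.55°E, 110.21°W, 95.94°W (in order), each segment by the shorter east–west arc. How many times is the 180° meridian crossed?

1

Leg 1: +171.55° → -110.21°, shortest Δλ = 78.24° (east) — crosses 180°.
Leg 2: -110.21° → -95.94°, shortest Δλ = 14.27° (east) — does not cross 180°.
Total crossings: 1.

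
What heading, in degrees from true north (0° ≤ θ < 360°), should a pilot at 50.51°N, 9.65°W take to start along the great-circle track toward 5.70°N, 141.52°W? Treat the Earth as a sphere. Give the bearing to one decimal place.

Δλ = -141.52 − -9.65 = -131.87°.
θ = atan2( sin Δλ · cos φ₂ , cos φ₁ · sin φ₂ − sin φ₁ · cos φ₂ · cos Δλ )
  = atan2(-0.74098, 0.57570) = -52.155° → normalised to [0°, 360°): 307.845°.

307.8°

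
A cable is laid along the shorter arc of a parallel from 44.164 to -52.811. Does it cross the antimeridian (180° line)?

Signed shortest Δλ = ((-52.811 − 44.164 + 180) mod 360) − 180 = -96.975°.
Going west by 96.975° from +44.164° reaches -52.811° without touching 180°.

No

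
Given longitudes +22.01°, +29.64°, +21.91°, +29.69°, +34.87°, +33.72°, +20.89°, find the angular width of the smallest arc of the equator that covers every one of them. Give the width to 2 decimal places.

Sort the longitudes: +20.89°, +21.91°, +22.01°, +29.64°, +29.69°, +33.72°, +34.87°.
Eastward gaps between consecutive values (wrapping around): 1.02°, 0.10°, 7.63°, 0.05°, 4.03°, 1.15°, 346.02°.
Largest gap = 346.02° ⇒ minimal covering band is its complement: 360° − 346.02° = 13.98°.
Band runs from +20.89° eastward to +34.87°.

13.98°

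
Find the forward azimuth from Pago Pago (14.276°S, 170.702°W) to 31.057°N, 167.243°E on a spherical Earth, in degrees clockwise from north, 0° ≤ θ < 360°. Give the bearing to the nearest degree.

335°

Δλ = 167.243 − -170.702 = 337.945°; wrapped into (−180°, 180°]: -22.055°.
θ = atan2( sin Δλ · cos φ₂ , cos φ₁ · sin φ₂ − sin φ₁ · cos φ₂ · cos Δλ )
  = atan2(-0.32167, 0.69575) = -24.813° → normalised to [0°, 360°): 335.187°.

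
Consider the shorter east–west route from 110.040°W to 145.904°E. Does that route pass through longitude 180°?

Naïve |145.904 − -110.040| = 255.944° > 180°, so the shorter arc goes the other way round — across 180°.
Signed shortest Δλ = ((145.904 − -110.040 + 180) mod 360) − 180 = -104.056°.
Going west by 104.056° from -110.040° passes through 180° before reaching +145.904°.

Yes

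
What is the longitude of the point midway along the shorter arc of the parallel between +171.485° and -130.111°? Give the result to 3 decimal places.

Signed shortest Δλ from +171.485° to -130.111° is +58.404°.
Midpoint longitude = +171.485° + (+58.404°)/2 = +171.485° + 29.202° = +200.687°.
Normalise into (−180°, 180°]: -159.313°.
(The naïve average (+171.485 + -130.111)/2 = 20.687° is on the wrong side of the globe.)

-159.313°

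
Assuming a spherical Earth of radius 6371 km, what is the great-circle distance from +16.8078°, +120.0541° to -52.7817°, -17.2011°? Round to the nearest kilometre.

14562 km

Δλ = -17.2011 − 120.0541 = -137.2552°.
Δφ = -52.7817 − 16.8078 = -69.5895°.
a = sin²(Δφ/2) + cos φ₁ · cos φ₂ · sin²(Δλ/2) = 0.827745.
c = 2·atan2(√a, √(1−a)) = 2.28563 rad → d = 6371·c ≈ 14561.73 km.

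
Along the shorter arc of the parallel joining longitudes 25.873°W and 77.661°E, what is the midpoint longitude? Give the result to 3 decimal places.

25.894°E

Signed shortest Δλ from -25.873° to +77.661° is +103.534°.
Midpoint longitude = -25.873° + (+103.534°)/2 = -25.873° + 51.767° = +25.894°.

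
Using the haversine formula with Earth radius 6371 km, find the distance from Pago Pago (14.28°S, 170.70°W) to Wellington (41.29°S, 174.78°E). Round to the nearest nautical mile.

Δλ = 174.78 − -170.70 = 345.48°; wrapped into (−180°, 180°]: -14.52°.
Δφ = -41.29 − -14.28 = -27.01°.
a = sin²(Δφ/2) + cos φ₁ · cos φ₂ · sin²(Δλ/2) = 0.066165.
c = 2·atan2(√a, √(1−a)) = 0.52030 rad → d = 6371·c ≈ 3314.83 km ≈ 1789.87 nmi.

1790 nmi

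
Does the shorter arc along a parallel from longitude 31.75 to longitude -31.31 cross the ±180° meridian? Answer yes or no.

Signed shortest Δλ = ((-31.31 − 31.75 + 180) mod 360) − 180 = -63.06°.
Going west by 63.06° from +31.75° reaches -31.31° without touching 180°.

No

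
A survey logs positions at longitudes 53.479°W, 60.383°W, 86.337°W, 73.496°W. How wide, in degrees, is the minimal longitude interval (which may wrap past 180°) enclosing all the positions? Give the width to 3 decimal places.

32.858°

Sort the longitudes: -86.337°, -73.496°, -60.383°, -53.479°.
Eastward gaps between consecutive values (wrapping around): 12.841°, 13.113°, 6.904°, 327.142°.
Largest gap = 327.142° ⇒ minimal covering band is its complement: 360° − 327.142° = 32.858°.
Band runs from -86.337° eastward to -53.479°.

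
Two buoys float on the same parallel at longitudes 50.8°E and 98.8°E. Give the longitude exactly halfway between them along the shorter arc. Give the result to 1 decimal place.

74.8°E

Signed shortest Δλ from +50.8° to +98.8° is +48.0°.
Midpoint longitude = +50.8° + (+48.0°)/2 = +50.8° + 24.0° = +74.8°.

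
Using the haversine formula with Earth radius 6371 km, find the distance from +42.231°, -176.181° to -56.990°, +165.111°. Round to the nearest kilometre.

11171 km

Δλ = 165.111 − -176.181 = 341.292°; wrapped into (−180°, 180°]: -18.708°.
Δφ = -56.990 − 42.231 = -99.221°.
a = sin²(Δφ/2) + cos φ₁ · cos φ₂ · sin²(Δλ/2) = 0.590778.
c = 2·atan2(√a, √(1−a)) = 1.75336 rad → d = 6371·c ≈ 11170.68 km.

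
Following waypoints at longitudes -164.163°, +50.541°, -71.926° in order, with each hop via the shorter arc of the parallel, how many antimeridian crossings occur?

1

Leg 1: -164.163° → +50.541°, shortest Δλ = -145.296° (west) — crosses 180°.
Leg 2: +50.541° → -71.926°, shortest Δλ = -122.467° (west) — does not cross 180°.
Total crossings: 1.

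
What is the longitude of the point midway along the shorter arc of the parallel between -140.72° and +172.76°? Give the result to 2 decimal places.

Signed shortest Δλ from -140.72° to +172.76° is -46.52°.
Midpoint longitude = -140.72° + (-46.52°)/2 = -140.72° − 23.26° = -163.98°.
(The naïve average (-140.72 + +172.76)/2 = 16.02° is on the wrong side of the globe.)

-163.98°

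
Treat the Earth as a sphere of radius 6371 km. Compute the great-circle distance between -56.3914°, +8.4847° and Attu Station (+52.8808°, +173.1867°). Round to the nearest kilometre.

18959 km

Δλ = 173.1867 − 8.4847 = 164.7020°.
Δφ = 52.8808 − -56.3914 = 109.2722°.
a = sin²(Δφ/2) + cos φ₁ · cos φ₂ · sin²(Δλ/2) = 0.993144.
c = 2·atan2(√a, √(1−a)) = 2.97580 rad → d = 6371·c ≈ 18958.81 km.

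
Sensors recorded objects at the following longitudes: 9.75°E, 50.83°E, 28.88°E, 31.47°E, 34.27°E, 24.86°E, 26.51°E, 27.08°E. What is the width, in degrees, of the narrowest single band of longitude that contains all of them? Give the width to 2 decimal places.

Sort the longitudes: +9.75°, +24.86°, +26.51°, +27.08°, +28.88°, +31.47°, +34.27°, +50.83°.
Eastward gaps between consecutive values (wrapping around): 15.11°, 1.65°, 0.57°, 1.80°, 2.59°, 2.80°, 16.56°, 318.92°.
Largest gap = 318.92° ⇒ minimal covering band is its complement: 360° − 318.92° = 41.08°.
Band runs from +9.75° eastward to +50.83°.

41.08°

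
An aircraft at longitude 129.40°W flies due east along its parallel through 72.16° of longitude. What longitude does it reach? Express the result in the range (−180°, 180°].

Start at -129.40°; shift +72.16° → -57.24°.
-57.24° already lies in (−180°, 180°].

57.24°W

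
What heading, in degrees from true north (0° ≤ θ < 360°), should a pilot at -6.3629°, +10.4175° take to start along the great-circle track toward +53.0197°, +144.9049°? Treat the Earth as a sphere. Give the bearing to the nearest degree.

Δλ = 144.9049 − 10.4175 = 134.4874°.
θ = atan2( sin Δλ · cos φ₂ , cos φ₁ · sin φ₂ − sin φ₁ · cos φ₂ · cos Δλ )
  = atan2(0.42914, 0.74721) = 29.870° → normalised to [0°, 360°): 29.870°.

30°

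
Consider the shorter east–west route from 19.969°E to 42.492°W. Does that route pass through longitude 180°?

Signed shortest Δλ = ((-42.492 − 19.969 + 180) mod 360) − 180 = -62.461°.
Going west by 62.461° from +19.969° reaches -42.492° without touching 180°.

No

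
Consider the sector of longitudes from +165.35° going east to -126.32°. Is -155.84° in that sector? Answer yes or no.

Yes

Band width going east from +165.35° to -126.32°: ((-126.32 − 165.35) mod 360) = 68.33°.
Offset of -155.84° east of the west edge: ((-155.84 − 165.35) mod 360) = 38.81°.
38.81° ≤ 68.33° ⇒ inside.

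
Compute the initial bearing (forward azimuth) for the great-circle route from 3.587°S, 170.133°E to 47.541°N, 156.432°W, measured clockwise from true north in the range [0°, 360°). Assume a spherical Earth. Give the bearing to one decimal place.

25.7°

Δλ = -156.432 − 170.133 = -326.565°; wrapped into (−180°, 180°]: 33.435°.
θ = atan2( sin Δλ · cos φ₂ , cos φ₁ · sin φ₂ − sin φ₁ · cos φ₂ · cos Δλ )
  = atan2(0.37195, 0.77156) = 25.738° → normalised to [0°, 360°): 25.738°.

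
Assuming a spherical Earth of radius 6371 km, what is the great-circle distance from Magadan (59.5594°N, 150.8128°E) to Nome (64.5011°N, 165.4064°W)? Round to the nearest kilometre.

Δλ = -165.4064 − 150.8128 = -316.2192°; wrapped into (−180°, 180°]: 43.7808°.
Δφ = 64.5011 − 59.5594 = 4.9417°.
a = sin²(Δφ/2) + cos φ₁ · cos φ₂ · sin²(Δλ/2) = 0.032176.
c = 2·atan2(√a, √(1−a)) = 0.36071 rad → d = 6371·c ≈ 2298.07 km.

2298 km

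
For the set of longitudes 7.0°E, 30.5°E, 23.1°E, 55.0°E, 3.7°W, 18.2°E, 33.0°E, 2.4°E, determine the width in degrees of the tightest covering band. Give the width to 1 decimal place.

58.7°

Sort the longitudes: -3.7°, +2.4°, +7.0°, +18.2°, +23.1°, +30.5°, +33.0°, +55.0°.
Eastward gaps between consecutive values (wrapping around): 6.1°, 4.6°, 11.2°, 4.9°, 7.4°, 2.5°, 22.0°, 301.3°.
Largest gap = 301.3° ⇒ minimal covering band is its complement: 360° − 301.3° = 58.7°.
Band runs from -3.7° eastward to +55.0°.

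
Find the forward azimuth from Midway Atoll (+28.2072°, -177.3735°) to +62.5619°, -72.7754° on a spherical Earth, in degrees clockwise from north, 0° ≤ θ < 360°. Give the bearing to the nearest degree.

28°

Δλ = -72.7754 − -177.3735 = 104.5981°.
θ = atan2( sin Δλ · cos φ₂ , cos φ₁ · sin φ₂ − sin φ₁ · cos φ₂ · cos Δλ )
  = atan2(0.44591, 0.83701) = 28.046° → normalised to [0°, 360°): 28.046°.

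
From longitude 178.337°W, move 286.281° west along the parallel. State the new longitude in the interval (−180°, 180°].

Start at -178.337°; shift −286.281° → -464.618°.
-464.618° lies outside (−180°, 180°]; add 360° → -104.618°.

104.618°W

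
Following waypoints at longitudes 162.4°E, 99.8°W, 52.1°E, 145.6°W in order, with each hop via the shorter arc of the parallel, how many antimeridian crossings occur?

2

Leg 1: +162.4° → -99.8°, shortest Δλ = 97.8° (east) — crosses 180°.
Leg 2: -99.8° → +52.1°, shortest Δλ = 151.9° (east) — does not cross 180°.
Leg 3: +52.1° → -145.6°, shortest Δλ = 162.3° (east) — crosses 180°.
Total crossings: 2.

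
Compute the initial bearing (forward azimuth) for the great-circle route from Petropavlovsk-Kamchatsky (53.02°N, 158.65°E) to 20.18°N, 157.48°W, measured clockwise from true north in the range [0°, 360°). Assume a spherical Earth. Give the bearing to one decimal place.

117.1°

Δλ = -157.48 − 158.65 = -316.13°; wrapped into (−180°, 180°]: 43.87°.
θ = atan2( sin Δλ · cos φ₂ , cos φ₁ · sin φ₂ − sin φ₁ · cos φ₂ · cos Δλ )
  = atan2(0.65048, -0.33303) = 117.112° → normalised to [0°, 360°): 117.112°.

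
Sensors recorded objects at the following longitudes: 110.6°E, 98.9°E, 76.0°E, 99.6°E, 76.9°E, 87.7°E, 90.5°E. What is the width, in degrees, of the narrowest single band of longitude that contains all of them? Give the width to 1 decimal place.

34.6°

Sort the longitudes: +76.0°, +76.9°, +87.7°, +90.5°, +98.9°, +99.6°, +110.6°.
Eastward gaps between consecutive values (wrapping around): 0.9°, 10.8°, 2.8°, 8.4°, 0.7°, 11.0°, 325.4°.
Largest gap = 325.4° ⇒ minimal covering band is its complement: 360° − 325.4° = 34.6°.
Band runs from +76.0° eastward to +110.6°.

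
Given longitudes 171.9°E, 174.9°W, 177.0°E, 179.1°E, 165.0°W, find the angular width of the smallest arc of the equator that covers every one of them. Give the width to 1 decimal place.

Sort the longitudes: -174.9°, -165.0°, +171.9°, +177.0°, +179.1°.
Eastward gaps between consecutive values (wrapping around): 9.9°, 336.9°, 5.1°, 2.1°, 6.0°.
Largest gap = 336.9° ⇒ minimal covering band is its complement: 360° − 336.9° = 23.1°.
Band runs from +171.9° eastward to -165.0°, crossing the antimeridian.

23.1°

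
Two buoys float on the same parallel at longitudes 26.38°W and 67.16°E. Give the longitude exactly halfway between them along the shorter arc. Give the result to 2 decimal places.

20.39°E

Signed shortest Δλ from -26.38° to +67.16° is +93.54°.
Midpoint longitude = -26.38° + (+93.54°)/2 = -26.38° + 46.77° = +20.39°.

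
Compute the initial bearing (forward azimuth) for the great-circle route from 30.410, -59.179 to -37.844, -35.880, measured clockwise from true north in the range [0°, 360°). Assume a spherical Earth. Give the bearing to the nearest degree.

161°

Δλ = -35.880 − -59.179 = 23.299°.
θ = atan2( sin Δλ · cos φ₂ , cos φ₁ · sin φ₂ − sin φ₁ · cos φ₂ · cos Δλ )
  = atan2(0.31234, -0.89624) = 160.786° → normalised to [0°, 360°): 160.786°.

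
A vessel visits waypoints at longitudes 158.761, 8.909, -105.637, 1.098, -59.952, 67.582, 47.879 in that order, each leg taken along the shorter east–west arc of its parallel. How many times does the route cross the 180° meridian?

Leg 1: +158.761° → +8.909°, shortest Δλ = -149.852° (west) — does not cross 180°.
Leg 2: +8.909° → -105.637°, shortest Δλ = -114.546° (west) — does not cross 180°.
Leg 3: -105.637° → +1.098°, shortest Δλ = 106.735° (east) — does not cross 180°.
Leg 4: +1.098° → -59.952°, shortest Δλ = -61.05° (west) — does not cross 180°.
Leg 5: -59.952° → +67.582°, shortest Δλ = 127.534° (east) — does not cross 180°.
Leg 6: +67.582° → +47.879°, shortest Δλ = -19.703° (west) — does not cross 180°.
Total crossings: 0.

0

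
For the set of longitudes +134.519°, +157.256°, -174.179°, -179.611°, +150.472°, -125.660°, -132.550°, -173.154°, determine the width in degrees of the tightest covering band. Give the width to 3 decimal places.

Sort the longitudes: -179.611°, -174.179°, -173.154°, -132.550°, -125.660°, +134.519°, +150.472°, +157.256°.
Eastward gaps between consecutive values (wrapping around): 5.432°, 1.025°, 40.604°, 6.890°, 260.179°, 15.953°, 6.784°, 23.133°.
Largest gap = 260.179° ⇒ minimal covering band is its complement: 360° − 260.179° = 99.821°.
Band runs from +134.519° eastward to -125.660°, crossing the antimeridian.

99.821°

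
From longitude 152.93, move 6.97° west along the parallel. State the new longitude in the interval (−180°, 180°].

+145.96°

Start at +152.93°; shift −6.97° → +145.96°.
+145.96° already lies in (−180°, 180°].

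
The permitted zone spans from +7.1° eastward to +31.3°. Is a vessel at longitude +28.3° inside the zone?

Band width going east from +7.1° to +31.3°: ((31.3 − 7.1) mod 360) = 24.2°.
Offset of +28.3° east of the west edge: ((28.3 − 7.1) mod 360) = 21.2°.
21.2° ≤ 24.2° ⇒ inside.

Yes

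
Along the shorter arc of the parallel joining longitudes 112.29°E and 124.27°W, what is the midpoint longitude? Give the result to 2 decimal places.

174.01°E

Signed shortest Δλ from +112.29° to -124.27° is +123.44°.
Midpoint longitude = +112.29° + (+123.44°)/2 = +112.29° + 61.72° = +174.01°.
(The naïve average (+112.29 + -124.27)/2 = -5.99° is on the wrong side of the globe.)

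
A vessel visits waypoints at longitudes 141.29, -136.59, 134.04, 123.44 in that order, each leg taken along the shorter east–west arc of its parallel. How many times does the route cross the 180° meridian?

2

Leg 1: +141.29° → -136.59°, shortest Δλ = 82.12° (east) — crosses 180°.
Leg 2: -136.59° → +134.04°, shortest Δλ = -89.37° (west) — crosses 180°.
Leg 3: +134.04° → +123.44°, shortest Δλ = -10.6° (west) — does not cross 180°.
Total crossings: 2.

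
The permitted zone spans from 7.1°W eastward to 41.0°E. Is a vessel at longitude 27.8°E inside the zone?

Yes

Band width going east from -7.1° to +41.0°: ((41.0 − -7.1) mod 360) = 48.1°.
Offset of +27.8° east of the west edge: ((27.8 − -7.1) mod 360) = 34.9°.
34.9° ≤ 48.1° ⇒ inside.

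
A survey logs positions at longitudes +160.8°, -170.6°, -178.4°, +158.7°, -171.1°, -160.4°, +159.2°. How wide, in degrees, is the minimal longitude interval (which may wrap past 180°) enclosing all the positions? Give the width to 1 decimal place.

40.9°

Sort the longitudes: -178.4°, -171.1°, -170.6°, -160.4°, +158.7°, +159.2°, +160.8°.
Eastward gaps between consecutive values (wrapping around): 7.3°, 0.5°, 10.2°, 319.1°, 0.5°, 1.6°, 20.8°.
Largest gap = 319.1° ⇒ minimal covering band is its complement: 360° − 319.1° = 40.9°.
Band runs from +158.7° eastward to -160.4°, crossing the antimeridian.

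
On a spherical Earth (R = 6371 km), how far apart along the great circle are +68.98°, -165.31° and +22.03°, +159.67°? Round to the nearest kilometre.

Δλ = 159.67 − -165.31 = 324.98°; wrapped into (−180°, 180°]: -35.02°.
Δφ = 22.03 − 68.98 = -46.95°.
a = sin²(Δφ/2) + cos φ₁ · cos φ₂ · sin²(Δλ/2) = 0.188782.
c = 2·atan2(√a, √(1−a)) = 0.89894 rad → d = 6371·c ≈ 5727.17 km.

5727 km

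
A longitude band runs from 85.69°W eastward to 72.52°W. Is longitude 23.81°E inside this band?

No

Band width going east from -85.69° to -72.52°: ((-72.52 − -85.69) mod 360) = 13.17°.
Offset of +23.81° east of the west edge: ((23.81 − -85.69) mod 360) = 109.50°.
109.50° > 13.17° ⇒ outside.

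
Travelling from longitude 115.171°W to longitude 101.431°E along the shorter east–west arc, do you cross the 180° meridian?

Naïve |101.431 − -115.171| = 216.602° > 180°, so the shorter arc goes the other way round — across 180°.
Signed shortest Δλ = ((101.431 − -115.171 + 180) mod 360) − 180 = -143.398°.
Going west by 143.398° from -115.171° passes through 180° before reaching +101.431°.

Yes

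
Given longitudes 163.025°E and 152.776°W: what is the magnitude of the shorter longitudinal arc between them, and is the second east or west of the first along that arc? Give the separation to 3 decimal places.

Raw difference: -152.776 − 163.025 = -315.801°.
Normalise into (−180°, 180°]: -315.801° + 360° = 44.199°.
Positive ⇒ the second point lies to the east; separation 44.199°.

44.199° east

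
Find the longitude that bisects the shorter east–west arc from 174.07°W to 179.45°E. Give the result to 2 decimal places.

177.31°W

Signed shortest Δλ from -174.07° to +179.45° is -6.48°.
Midpoint longitude = -174.07° + (-6.48°)/2 = -174.07° − 3.24° = -177.31°.
(The naïve average (-174.07 + +179.45)/2 = 2.69° is on the wrong side of the globe.)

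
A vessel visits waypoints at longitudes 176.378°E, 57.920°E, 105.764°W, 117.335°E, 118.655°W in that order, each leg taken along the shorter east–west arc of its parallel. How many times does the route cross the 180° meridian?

Leg 1: +176.378° → +57.920°, shortest Δλ = -118.458° (west) — does not cross 180°.
Leg 2: +57.920° → -105.764°, shortest Δλ = -163.684° (west) — does not cross 180°.
Leg 3: -105.764° → +117.335°, shortest Δλ = -136.901° (west) — crosses 180°.
Leg 4: +117.335° → -118.655°, shortest Δλ = 124.01° (east) — crosses 180°.
Total crossings: 2.

2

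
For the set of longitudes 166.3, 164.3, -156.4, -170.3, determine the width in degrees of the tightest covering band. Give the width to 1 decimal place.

39.3°

Sort the longitudes: -170.3°, -156.4°, +164.3°, +166.3°.
Eastward gaps between consecutive values (wrapping around): 13.9°, 320.7°, 2.0°, 23.4°.
Largest gap = 320.7° ⇒ minimal covering band is its complement: 360° − 320.7° = 39.3°.
Band runs from +164.3° eastward to -156.4°, crossing the antimeridian.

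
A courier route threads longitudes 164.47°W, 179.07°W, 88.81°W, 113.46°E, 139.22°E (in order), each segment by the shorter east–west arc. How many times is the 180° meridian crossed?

Leg 1: -164.47° → -179.07°, shortest Δλ = -14.6° (west) — does not cross 180°.
Leg 2: -179.07° → -88.81°, shortest Δλ = 90.26° (east) — does not cross 180°.
Leg 3: -88.81° → +113.46°, shortest Δλ = -157.73° (west) — crosses 180°.
Leg 4: +113.46° → +139.22°, shortest Δλ = 25.76° (east) — does not cross 180°.
Total crossings: 1.

1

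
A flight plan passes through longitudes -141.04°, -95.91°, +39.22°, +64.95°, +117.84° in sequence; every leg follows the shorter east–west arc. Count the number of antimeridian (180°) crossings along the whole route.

Leg 1: -141.04° → -95.91°, shortest Δλ = 45.13° (east) — does not cross 180°.
Leg 2: -95.91° → +39.22°, shortest Δλ = 135.13° (east) — does not cross 180°.
Leg 3: +39.22° → +64.95°, shortest Δλ = 25.73° (east) — does not cross 180°.
Leg 4: +64.95° → +117.84°, shortest Δλ = 52.89° (east) — does not cross 180°.
Total crossings: 0.

0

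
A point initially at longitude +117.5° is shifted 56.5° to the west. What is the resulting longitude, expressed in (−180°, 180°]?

+61.0°

Start at +117.5°; shift −56.5° → +61.0°.
+61.0° already lies in (−180°, 180°].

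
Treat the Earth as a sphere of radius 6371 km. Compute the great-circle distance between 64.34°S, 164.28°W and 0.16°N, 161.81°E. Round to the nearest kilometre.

7683 km

Δλ = 161.81 − -164.28 = 326.09°; wrapped into (−180°, 180°]: -33.91°.
Δφ = 0.16 − -64.34 = 64.50°.
a = sin²(Δφ/2) + cos φ₁ · cos φ₂ · sin²(Δλ/2) = 0.321570.
c = 2·atan2(√a, √(1−a)) = 1.20589 rad → d = 6371·c ≈ 7682.74 km.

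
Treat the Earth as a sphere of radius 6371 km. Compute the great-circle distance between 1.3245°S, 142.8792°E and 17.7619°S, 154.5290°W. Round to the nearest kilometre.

7067 km

Δλ = -154.5290 − 142.8792 = -297.4082°; wrapped into (−180°, 180°]: 62.5918°.
Δφ = -17.7619 − -1.3245 = -16.4374°.
a = sin²(Δφ/2) + cos φ₁ · cos φ₂ · sin²(Δλ/2) = 0.277341.
c = 2·atan2(√a, √(1−a)) = 1.10927 rad → d = 6371·c ≈ 7067.14 km.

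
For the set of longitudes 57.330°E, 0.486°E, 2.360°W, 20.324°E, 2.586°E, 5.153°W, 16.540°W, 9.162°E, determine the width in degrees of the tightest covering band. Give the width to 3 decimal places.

Sort the longitudes: -16.540°, -5.153°, -2.360°, +0.486°, +2.586°, +9.162°, +20.324°, +57.330°.
Eastward gaps between consecutive values (wrapping around): 11.387°, 2.793°, 2.846°, 2.100°, 6.576°, 11.162°, 37.006°, 286.130°.
Largest gap = 286.130° ⇒ minimal covering band is its complement: 360° − 286.130° = 73.870°.
Band runs from -16.540° eastward to +57.330°.

73.870°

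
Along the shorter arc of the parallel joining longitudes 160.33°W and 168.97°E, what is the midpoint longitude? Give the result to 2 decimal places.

Signed shortest Δλ from -160.33° to +168.97° is -30.70°.
Midpoint longitude = -160.33° + (-30.70°)/2 = -160.33° − 15.35° = -175.68°.
(The naïve average (-160.33 + +168.97)/2 = 4.32° is on the wrong side of the globe.)

175.68°W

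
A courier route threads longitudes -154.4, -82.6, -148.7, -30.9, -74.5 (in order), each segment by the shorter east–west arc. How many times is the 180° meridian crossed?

Leg 1: -154.4° → -82.6°, shortest Δλ = 71.8° (east) — does not cross 180°.
Leg 2: -82.6° → -148.7°, shortest Δλ = -66.1° (west) — does not cross 180°.
Leg 3: -148.7° → -30.9°, shortest Δλ = 117.8° (east) — does not cross 180°.
Leg 4: -30.9° → -74.5°, shortest Δλ = -43.6° (west) — does not cross 180°.
Total crossings: 0.

0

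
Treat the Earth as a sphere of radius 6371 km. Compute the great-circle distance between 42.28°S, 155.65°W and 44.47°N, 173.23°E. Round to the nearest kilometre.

Δλ = 173.23 − -155.65 = 328.88°; wrapped into (−180°, 180°]: -31.12°.
Δφ = 44.47 − -42.28 = 86.75°.
a = sin²(Δφ/2) + cos φ₁ · cos φ₂ · sin²(Δλ/2) = 0.509645.
c = 2·atan2(√a, √(1−a)) = 1.59009 rad → d = 6371·c ≈ 10130.45 km.

10130 km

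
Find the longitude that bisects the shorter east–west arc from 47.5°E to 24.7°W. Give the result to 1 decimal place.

Signed shortest Δλ from +47.5° to -24.7° is -72.2°.
Midpoint longitude = +47.5° + (-72.2°)/2 = +47.5° − 36.1° = +11.4°.

11.4°E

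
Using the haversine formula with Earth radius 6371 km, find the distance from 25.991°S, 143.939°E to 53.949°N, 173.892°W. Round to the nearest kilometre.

9767 km

Δλ = -173.892 − 143.939 = -317.831°; wrapped into (−180°, 180°]: 42.169°.
Δφ = 53.949 − -25.991 = 79.940°.
a = sin²(Δφ/2) + cos φ₁ · cos φ₂ · sin²(Δλ/2) = 0.481120.
c = 2·atan2(√a, √(1−a)) = 1.53303 rad → d = 6371·c ≈ 9766.91 km.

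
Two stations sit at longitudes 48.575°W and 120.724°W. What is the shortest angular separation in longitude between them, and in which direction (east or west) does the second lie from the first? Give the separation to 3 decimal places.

Raw difference: -120.724 − -48.575 = -72.149°.
Normalise into (−180°, 180°]: -72.149° stays -72.149°.
Negative ⇒ the second point lies to the west; separation 72.149°.

72.149° west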